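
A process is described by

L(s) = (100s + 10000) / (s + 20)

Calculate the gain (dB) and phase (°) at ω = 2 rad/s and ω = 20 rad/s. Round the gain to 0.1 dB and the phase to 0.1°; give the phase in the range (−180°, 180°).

ω = 2: 53.9 dB, -4.6°; ω = 20: 51.1 dB, -33.7°

Substitute s = j2:
Numerator: 100(j2) + 10000 = 10000 + j200
Denominator: (j2) + 20 = 20 + j2
|N| = √(10000² + 200²) ≈ 10002, ∠N ≈ 1.15°
|D| = √(20² + 2²) ≈ 20.1, ∠D ≈ 5.71°
|L| = 10002 / 20.1 ≈ 497.61
Gain = 20 log₁₀(497.61) ≈ 53.94 dB
∠L = 1.15° − 5.71° = -4.56°

Substitute s = j20:
Numerator: 100(j20) + 10000 = 10000 + j2000
Denominator: (j20) + 20 = 20 + j20
|N| = √(10000² + 2000²) ≈ 10198, ∠N ≈ 11.31°
|D| = √(20² + 20²) ≈ 28.284, ∠D ≈ 45.00°
|L| = 10198 / 28.284 ≈ 360.56
Gain = 20 log₁₀(360.56) ≈ 51.14 dB
∠L = 11.31° − 45.00° = -33.69°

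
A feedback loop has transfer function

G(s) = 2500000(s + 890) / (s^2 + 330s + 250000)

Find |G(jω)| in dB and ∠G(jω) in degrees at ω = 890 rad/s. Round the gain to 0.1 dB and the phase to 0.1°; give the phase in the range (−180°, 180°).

At s = jω = j890:
zero (s+890): 890 + j890 → |·| = √(890²+890²) = √1584200 ≈ 1258.7, ∠ = arctan(890/890) ≈ 45.00°
quadratic: (j890)² + 330·j890 + 250000 = -542100 + j293700 → |·| ≈ 6.1655e+05, ∠ ≈ 151.55°
|G| = 2500000 · 1258.7 / 6.1655e+05 ≈ 5103.8
Gain = 20 log₁₀(5103.8) ≈ 74.16 dB
∠G = 45.00° − 151.55° = -106.55°

74.2 dB, -106.6°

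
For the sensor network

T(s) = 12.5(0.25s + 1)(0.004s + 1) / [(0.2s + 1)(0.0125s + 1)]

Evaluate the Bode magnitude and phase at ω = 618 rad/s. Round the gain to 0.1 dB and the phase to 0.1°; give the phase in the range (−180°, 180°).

14.6 dB, -14.6°

At ω = 618 rad/s:
zero (1 + j618·0.25) = 1 + j154.5 → |·| ≈ 154.5, ∠ ≈ 89.63°
zero (1 + j618·0.004) = 1 + j2.472 → |·| ≈ 2.6666, ∠ ≈ 67.98°
pole (1 + j618·0.2) = 1 + j123.6 → |·| ≈ 123.6, ∠ ≈ 89.54°
pole (1 + j618·0.0125) = 1 + j7.725 → |·| ≈ 7.7895, ∠ ≈ 82.62°
|T| = 12.5 · 154.5 · 2.6666 / (123.6 · 7.7895) ≈ 5.3489
Gain = 20 log₁₀(5.3489) ≈ 14.57 dB
∠T = (89.63° + 67.98°) − (89.54° + 82.62°) = -14.55°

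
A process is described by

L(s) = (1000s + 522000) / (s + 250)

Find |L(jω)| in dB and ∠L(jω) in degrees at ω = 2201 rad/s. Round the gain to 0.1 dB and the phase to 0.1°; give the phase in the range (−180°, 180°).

Substitute s = j2201:
Numerator: 1000(j2201) + 522000 = 522000 + j2201000
Denominator: (j2201) + 250 = 250 + j2201
|N| = √(522000² + 2201000²) ≈ 2.2621e+06, ∠N ≈ 76.66°
|D| = √(250² + 2201²) ≈ 2215.2, ∠D ≈ 83.52°
|L| = 2.2621e+06 / 2215.2 ≈ 1021.2
Gain = 20 log₁₀(1021.2) ≈ 60.18 dB
∠L = 76.66° − 83.52° = -6.86°

60.2 dB, -6.9°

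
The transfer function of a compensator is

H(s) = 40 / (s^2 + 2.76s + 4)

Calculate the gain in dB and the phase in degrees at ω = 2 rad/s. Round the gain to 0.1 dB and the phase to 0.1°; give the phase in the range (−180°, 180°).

At s = jω = j2:
quadratic: (j2)² + 2.76·j2 + 4 = 0 + j5.52 → |·| ≈ 5.52, ∠ ≈ 90.00°
|H| = 40 / 5.52 ≈ 7.2464
Gain = 20 log₁₀(7.2464) ≈ 17.20 dB
∠H = 0.00° − 90.00° = -90.00°

17.2 dB, -90.0°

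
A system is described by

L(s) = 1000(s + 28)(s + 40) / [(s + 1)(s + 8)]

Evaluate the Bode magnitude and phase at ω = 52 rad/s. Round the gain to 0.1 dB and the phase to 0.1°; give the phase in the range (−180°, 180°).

63.0 dB, -56.0°

At s = jω = j52:
zero (s+28): 28 + j52 → |·| = √(28²+52²) = √3488 ≈ 59.059, ∠ = arctan(52/28) ≈ 61.70°
zero (s+40): 40 + j52 → |·| = √(40²+52²) = √4304 ≈ 65.605, ∠ = arctan(52/40) ≈ 52.43°
pole (s+1): 1 + j52 → |·| = √(1²+52²) = √2705 ≈ 52.01, ∠ = arctan(52/1) ≈ 88.90°
pole (s+8): 8 + j52 → |·| = √(8²+52²) = √2768 ≈ 52.612, ∠ = arctan(52/8) ≈ 81.25°
|L| = 1000 · 3874.6 / 2736.4 ≈ 1415.9
Gain = 20 log₁₀(1415.9) ≈ 63.02 dB
∠L = 114.13° − 170.15° = -56.02°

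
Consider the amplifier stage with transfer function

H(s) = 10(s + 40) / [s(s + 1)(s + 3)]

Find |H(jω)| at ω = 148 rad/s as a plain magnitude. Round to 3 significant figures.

0.000473

At s = jω = j148:
zero (s+40): 40 + j148 → |·| = √(40²+148²) = √23504 ≈ 153.31, ∠ = arctan(148/40) ≈ 74.88°
pole (s+1): 1 + j148 → |·| = √(1²+148²) = √21905 ≈ 148, ∠ = arctan(148/1) ≈ 89.61°
pole (s+3): 3 + j148 → |·| = √(3²+148²) = √21913 ≈ 148.03, ∠ = arctan(148/3) ≈ 88.84°
pole at origin: |s| = 148, ∠ = 90.00° (in denominator)
|H| = 10 · 153.31 / 3.2424e+06 ≈ 0.00047283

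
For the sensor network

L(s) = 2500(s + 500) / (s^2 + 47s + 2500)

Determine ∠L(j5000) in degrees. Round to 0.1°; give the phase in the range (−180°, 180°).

At s = jω = j5000:
zero (s+500): 500 + j5000 → |·| = √(500²+5000²) = √25250000 ≈ 5024.9, ∠ = arctan(5000/500) ≈ 84.29°
quadratic: (j5000)² + 47·j5000 + 2500 = -24997500 + j235000 → |·| ≈ 2.4999e+07, ∠ ≈ 179.46°
∠L = 84.29° − 179.46° = -95.17°

-95.2°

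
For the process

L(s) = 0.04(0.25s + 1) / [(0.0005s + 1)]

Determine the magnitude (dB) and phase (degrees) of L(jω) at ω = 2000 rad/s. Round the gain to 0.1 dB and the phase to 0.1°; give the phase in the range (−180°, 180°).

At ω = 2000 rad/s:
zero (1 + j2000·0.25) = 1 + j500 → |·| ≈ 500, ∠ ≈ 89.89°
pole (1 + j2000·0.0005) = 1 + j1 → |·| ≈ 1.4142, ∠ ≈ 45.00°
|L| = 0.04 · 500 / (1.4142) ≈ 14.142
Gain = 20 log₁₀(14.142) ≈ 23.01 dB
∠L = (89.89°) − (45.00°) = 44.89°

23.0 dB, 44.9°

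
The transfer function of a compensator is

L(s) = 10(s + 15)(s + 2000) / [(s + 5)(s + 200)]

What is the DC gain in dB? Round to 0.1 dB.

49.5 dB

L(0) = 10·15·2000 / (5·200) = 300
20 log₁₀(300) ≈ 49.54 dB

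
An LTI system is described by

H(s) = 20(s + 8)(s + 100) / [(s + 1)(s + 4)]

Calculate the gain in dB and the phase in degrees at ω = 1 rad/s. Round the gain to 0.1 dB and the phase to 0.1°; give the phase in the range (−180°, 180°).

68.8 dB, -51.3°

At s = jω = j1:
zero (s+8): 8 + j1 → |·| = √(8²+1²) = √65 ≈ 8.0623, ∠ = arctan(1/8) ≈ 7.13°
zero (s+100): 100 + j1 → |·| = √(100²+1²) = √10001 ≈ 100, ∠ = arctan(1/100) ≈ 0.57°
pole (s+1): 1 + j1 → |·| = √(1²+1²) = √2 ≈ 1.4142, ∠ = arctan(1/1) ≈ 45.00°
pole (s+4): 4 + j1 → |·| = √(4²+1²) = √17 ≈ 4.1231, ∠ = arctan(1/4) ≈ 14.04°
|H| = 20 · 806.23 / 5.8309 ≈ 2765.4
Gain = 20 log₁₀(2765.4) ≈ 68.84 dB
∠H = 7.70° − 59.04° = -51.34°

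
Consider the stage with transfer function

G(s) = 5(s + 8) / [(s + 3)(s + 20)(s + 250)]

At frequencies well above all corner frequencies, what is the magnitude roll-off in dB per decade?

Each pole contributes −20 dB/decade at high frequency; each zero contributes +20 dB/decade.
Net: 1 zero(s) − 3 pole(s) → -40 dB/decade.

-40 dB/decade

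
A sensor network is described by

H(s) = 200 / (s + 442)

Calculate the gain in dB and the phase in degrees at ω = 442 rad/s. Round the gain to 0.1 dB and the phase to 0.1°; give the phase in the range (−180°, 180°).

-9.9 dB, -45.0°

Substitute s = j442:
Numerator: 200 = 200 + j0
Denominator: (j442) + 442 = 442 + j442
|N| = √(200² + 0²) ≈ 200, ∠N ≈ 0.00°
|D| = √(442² + 442²) ≈ 625.08, ∠D ≈ 45.00°
|H| = 200 / 625.08 ≈ 0.31996
Gain = 20 log₁₀(0.31996) ≈ -9.90 dB
∠H = 0.00° − 45.00° = -45.00°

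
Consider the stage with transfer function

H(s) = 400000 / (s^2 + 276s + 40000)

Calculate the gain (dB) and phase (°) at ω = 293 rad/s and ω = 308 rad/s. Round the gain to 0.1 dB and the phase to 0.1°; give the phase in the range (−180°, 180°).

At s = jω = j293:
quadratic: (j293)² + 276·j293 + 40000 = -45849 + j80868 → |·| ≈ 92961, ∠ ≈ 119.55°
|H| = 400000 / 92961 ≈ 4.3029
Gain = 20 log₁₀(4.3029) ≈ 12.68 dB
∠H = 0.00° − 119.55° = -119.55°

At s = jω = j308:
quadratic: (j308)² + 276·j308 + 40000 = -54864 + j85008 → |·| ≈ 1.0118e+05, ∠ ≈ 122.84°
|H| = 400000 / 1.0118e+05 ≈ 3.9534
Gain = 20 log₁₀(3.9534) ≈ 11.94 dB
∠H = 0.00° − 122.84° = -122.84°

ω = 293: 12.7 dB, -119.6°; ω = 308: 11.9 dB, -122.8°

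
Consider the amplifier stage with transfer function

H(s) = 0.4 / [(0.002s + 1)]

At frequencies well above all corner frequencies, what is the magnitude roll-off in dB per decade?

-20 dB/decade

Each pole contributes −20 dB/decade at high frequency; each zero contributes +20 dB/decade.
Net: 0 zero(s) − 1 pole(s) → -20 dB/decade.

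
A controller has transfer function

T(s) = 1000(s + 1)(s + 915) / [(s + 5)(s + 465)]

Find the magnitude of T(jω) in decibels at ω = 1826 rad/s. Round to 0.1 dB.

60.7 dB

At s = jω = j1826:
zero (s+1): 1 + j1826 → |·| = √(1²+1826²) = √3334277 ≈ 1826, ∠ = arctan(1826/1) ≈ 89.97°
zero (s+915): 915 + j1826 → |·| = √(915²+1826²) = √4171501 ≈ 2042.4, ∠ = arctan(1826/915) ≈ 63.38°
pole (s+5): 5 + j1826 → |·| = √(5²+1826²) = √3334301 ≈ 1826, ∠ = arctan(1826/5) ≈ 89.84°
pole (s+465): 465 + j1826 → |·| = √(465²+1826²) = √3550501 ≈ 1884.3, ∠ = arctan(1826/465) ≈ 75.71°
|T| = 1000 · 3.7294e+06 / 3.4407e+06 ≈ 1083.9
Gain = 20 log₁₀(1083.9) ≈ 60.70 dB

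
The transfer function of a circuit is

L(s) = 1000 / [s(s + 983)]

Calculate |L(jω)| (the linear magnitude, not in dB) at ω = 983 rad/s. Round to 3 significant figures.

At s = jω = j983:
pole (s+983): 983 + j983 → |·| = √(983²+983²) = √1932578 ≈ 1390.2, ∠ = arctan(983/983) ≈ 45.00°
pole at origin: |s| = 983, ∠ = 90.00° (in denominator)
|L| = 1000 / 1.3666e+06 ≈ 0.00073174

0.000732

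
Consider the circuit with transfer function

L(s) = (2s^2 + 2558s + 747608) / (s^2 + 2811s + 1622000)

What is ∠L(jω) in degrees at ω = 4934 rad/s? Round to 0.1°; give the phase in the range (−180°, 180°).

Substitute s = j4934:
Numerator: 2(j4934)^2 + 2558(j4934) + 747608 = -47941104 + j12621172
Denominator: (j4934)^2 + 2811(j4934) + 1622000 = -22722356 + j13869474
|N| = √(47941104² + 12621172²) ≈ 4.9575e+07, ∠N ≈ 165.25°
|D| = √(22722356² + 13869474²) ≈ 2.6621e+07, ∠D ≈ 148.60°
∠L = 165.25° − 148.60° = 16.65°

16.7°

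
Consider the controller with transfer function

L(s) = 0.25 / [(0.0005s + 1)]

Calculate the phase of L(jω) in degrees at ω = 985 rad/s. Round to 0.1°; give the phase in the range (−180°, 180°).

-26.2°

At ω = 985 rad/s:
pole (1 + j985·0.0005) = 1 + j0.4925 → |·| ≈ 1.1147, ∠ ≈ 26.22°
∠L = (0°) − (26.22°) = -26.22°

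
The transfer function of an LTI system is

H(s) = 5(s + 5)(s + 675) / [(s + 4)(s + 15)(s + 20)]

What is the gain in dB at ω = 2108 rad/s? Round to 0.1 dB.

At s = jω = j2108:
zero (s+5): 5 + j2108 → |·| = √(5²+2108²) = √4443689 ≈ 2108, ∠ = arctan(2108/5) ≈ 89.86°
zero (s+675): 675 + j2108 → |·| = √(675²+2108²) = √4899289 ≈ 2213.4, ∠ = arctan(2108/675) ≈ 72.24°
pole (s+4): 4 + j2108 → |·| = √(4²+2108²) = √4443680 ≈ 2108, ∠ = arctan(2108/4) ≈ 89.89°
pole (s+15): 15 + j2108 → |·| = √(15²+2108²) = √4443889 ≈ 2108.1, ∠ = arctan(2108/15) ≈ 89.59°
pole (s+20): 20 + j2108 → |·| = √(20²+2108²) = √4444064 ≈ 2108.1, ∠ = arctan(2108/20) ≈ 89.46°
|H| = 5 · 4.6658e+06 / 9.3681e+09 ≈ 0.0024903
Gain = 20 log₁₀(0.0024903) ≈ -52.07 dB

-52.1 dB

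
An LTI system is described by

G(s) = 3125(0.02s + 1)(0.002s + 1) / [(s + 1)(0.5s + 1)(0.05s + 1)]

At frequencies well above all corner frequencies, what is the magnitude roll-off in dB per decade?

-20 dB/decade

Each pole contributes −20 dB/decade at high frequency; each zero contributes +20 dB/decade.
Net: 2 zero(s) − 3 pole(s) → -20 dB/decade.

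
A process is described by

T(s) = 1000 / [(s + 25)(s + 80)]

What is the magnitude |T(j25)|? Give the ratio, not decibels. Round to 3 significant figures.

At s = jω = j25:
pole (s+25): 25 + j25 → |·| = √(25²+25²) = √1250 ≈ 35.355, ∠ = arctan(25/25) ≈ 45.00°
pole (s+80): 80 + j25 → |·| = √(80²+25²) = √7025 ≈ 83.815, ∠ = arctan(25/80) ≈ 17.35°
|T| = 1000 / 2963.3 ≈ 0.33746

0.337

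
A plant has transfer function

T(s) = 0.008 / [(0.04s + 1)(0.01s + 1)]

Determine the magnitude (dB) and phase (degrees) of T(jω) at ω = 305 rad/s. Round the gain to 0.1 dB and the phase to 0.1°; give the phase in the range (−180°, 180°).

-73.8 dB, -157.2°

At ω = 305 rad/s:
pole (1 + j305·0.04) = 1 + j12.2 → |·| ≈ 12.241, ∠ ≈ 85.31°
pole (1 + j305·0.01) = 1 + j3.05 → |·| ≈ 3.2098, ∠ ≈ 71.85°
|T| = 0.008 · 1 / (12.241 · 3.2098) ≈ 0.00020361
Gain = 20 log₁₀(0.00020361) ≈ -73.82 dB
∠T = (0°) − (85.31° + 71.85°) = -157.16°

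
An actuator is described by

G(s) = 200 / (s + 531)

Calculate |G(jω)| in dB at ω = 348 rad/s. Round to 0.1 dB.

-10.0 dB

At s = jω = j348:
pole (s+531): 531 + j348 → |·| = √(531²+348²) = √403065 ≈ 634.87, ∠ = arctan(348/531) ≈ 33.24°
|G| = 200 / 634.87 ≈ 0.31503
Gain = 20 log₁₀(0.31503) ≈ -10.03 dB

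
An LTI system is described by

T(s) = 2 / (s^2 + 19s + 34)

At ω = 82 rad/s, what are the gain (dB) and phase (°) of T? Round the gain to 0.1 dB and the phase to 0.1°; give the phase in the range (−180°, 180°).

Substitute s = j82:
Numerator: 2 = 2 + j0
Denominator: (j82)^2 + 19(j82) + 34 = -6690 + j1558
|N| = √(2² + 0²) ≈ 2, ∠N ≈ 0.00°
|D| = √(6690² + 1558²) ≈ 6869, ∠D ≈ 166.89°
|T| = 2 / 6869 ≈ 0.00029116
Gain = 20 log₁₀(0.00029116) ≈ -70.72 dB
∠T = 0.00° − 166.89° = -166.89°

-70.7 dB, -166.9°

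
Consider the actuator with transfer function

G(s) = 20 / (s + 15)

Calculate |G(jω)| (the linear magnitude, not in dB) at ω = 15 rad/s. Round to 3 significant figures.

0.943

At s = jω = j15:
pole (s+15): 15 + j15 → |·| = √(15²+15²) = √450 ≈ 21.213, ∠ = arctan(15/15) ≈ 45.00°
|G| = 20 / 21.213 ≈ 0.94282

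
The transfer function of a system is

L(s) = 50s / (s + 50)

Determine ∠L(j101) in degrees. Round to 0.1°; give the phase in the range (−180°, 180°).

At s = jω = j101:
zero at origin: s = j101 → |·| = 101, ∠ = 90.00°
pole (s+50): 50 + j101 → |·| = √(50²+101²) = √12701 ≈ 112.7, ∠ = arctan(101/50) ≈ 63.66°
∠L = 90.00° − 63.66° = 26.34°

26.3°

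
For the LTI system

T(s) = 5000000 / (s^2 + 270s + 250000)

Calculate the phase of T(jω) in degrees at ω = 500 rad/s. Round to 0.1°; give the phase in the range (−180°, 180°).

At s = jω = j500:
quadratic: (j500)² + 270·j500 + 250000 = 0 + j135000 → |·| ≈ 1.35e+05, ∠ ≈ 90.00°
∠T = 0.00° − 90.00° = -90.00°

-90.0°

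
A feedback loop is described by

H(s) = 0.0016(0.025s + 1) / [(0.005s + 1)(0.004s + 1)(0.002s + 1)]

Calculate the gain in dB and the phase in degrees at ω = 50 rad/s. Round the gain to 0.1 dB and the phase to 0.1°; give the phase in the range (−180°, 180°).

At ω = 50 rad/s:
zero (1 + j50·0.025) = 1 + j1.25 → |·| ≈ 1.6008, ∠ ≈ 51.34°
pole (1 + j50·0.005) = 1 + j0.25 → |·| ≈ 1.0308, ∠ ≈ 14.04°
pole (1 + j50·0.004) = 1 + j0.2 → |·| ≈ 1.0198, ∠ ≈ 11.31°
pole (1 + j50·0.002) = 1 + j0.1 → |·| ≈ 1.005, ∠ ≈ 5.71°
|H| = 0.0016 · 1.6008 / (1.0308 · 1.0198 · 1.005) ≈ 0.0024244
Gain = 20 log₁₀(0.0024244) ≈ -52.31 dB
∠H = (51.34°) − (14.04° + 11.31° + 5.71°) = 20.28°

-52.3 dB, 20.3°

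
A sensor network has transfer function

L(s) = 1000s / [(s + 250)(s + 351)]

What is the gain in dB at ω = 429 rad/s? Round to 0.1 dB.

At s = jω = j429:
zero at origin: s = j429 → |·| = 429, ∠ = 90.00°
pole (s+250): 250 + j429 → |·| = √(250²+429²) = √246541 ≈ 496.53, ∠ = arctan(429/250) ≈ 59.77°
pole (s+351): 351 + j429 → |·| = √(351²+429²) = √307242 ≈ 554.29, ∠ = arctan(429/351) ≈ 50.71°
|L| = 1000 · 429 / 2.7522e+05 ≈ 1.5588
Gain = 20 log₁₀(1.5588) ≈ 3.86 dB

3.9 dB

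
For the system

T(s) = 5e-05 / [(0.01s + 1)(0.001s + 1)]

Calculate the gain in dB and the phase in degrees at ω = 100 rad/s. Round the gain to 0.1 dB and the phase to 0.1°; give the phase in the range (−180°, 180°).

-89.1 dB, -50.7°

At ω = 100 rad/s:
pole (1 + j100·0.01) = 1 + j1 → |·| ≈ 1.4142, ∠ ≈ 45.00°
pole (1 + j100·0.001) = 1 + j0.1 → |·| ≈ 1.005, ∠ ≈ 5.71°
|T| = 5e-05 · 1 / (1.4142 · 1.005) ≈ 3.518e-05
Gain = 20 log₁₀(3.518e-05) ≈ -89.07 dB
∠T = (0°) − (45.00° + 5.71°) = -50.71°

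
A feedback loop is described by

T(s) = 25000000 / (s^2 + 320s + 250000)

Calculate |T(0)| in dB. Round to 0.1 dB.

40.0 dB

T(0) = 25000000 / 250000 = 100
20 log₁₀(100) ≈ 40.00 dB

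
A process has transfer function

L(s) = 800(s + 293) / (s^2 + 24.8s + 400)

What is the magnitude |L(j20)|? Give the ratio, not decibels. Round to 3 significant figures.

474

At s = jω = j20:
zero (s+293): 293 + j20 → |·| = √(293²+20²) = √86249 ≈ 293.68, ∠ = arctan(20/293) ≈ 3.90°
quadratic: (j20)² + 24.8·j20 + 400 = 0 + j496 → |·| ≈ 496, ∠ ≈ 90.00°
|L| = 800 · 293.68 / 496 ≈ 473.68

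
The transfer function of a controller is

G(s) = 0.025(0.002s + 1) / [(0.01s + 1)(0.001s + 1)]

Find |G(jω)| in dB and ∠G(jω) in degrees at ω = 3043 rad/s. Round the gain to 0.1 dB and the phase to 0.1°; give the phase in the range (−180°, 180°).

-56.0 dB, -79.3°

At ω = 3043 rad/s:
zero (1 + j3043·0.002) = 1 + j6.086 → |·| ≈ 6.1676, ∠ ≈ 80.67°
pole (1 + j3043·0.01) = 1 + j30.43 → |·| ≈ 30.446, ∠ ≈ 88.12°
pole (1 + j3043·0.001) = 1 + j3.043 → |·| ≈ 3.2031, ∠ ≈ 71.81°
|G| = 0.025 · 6.1676 / (30.446 · 3.2031) ≈ 0.0015811
Gain = 20 log₁₀(0.0015811) ≈ -56.02 dB
∠G = (80.67°) − (88.12° + 71.81°) = -79.26°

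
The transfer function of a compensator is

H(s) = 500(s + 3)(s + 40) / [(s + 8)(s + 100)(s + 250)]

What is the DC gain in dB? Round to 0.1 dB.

-10.5 dB

H(0) = 500·3·40 / (8·100·250) = 0.3
20 log₁₀(0.3) ≈ -10.46 dB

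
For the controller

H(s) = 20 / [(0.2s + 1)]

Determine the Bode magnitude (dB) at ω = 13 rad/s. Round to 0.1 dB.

17.1 dB

At ω = 13 rad/s:
pole (1 + j13·0.2) = 1 + j2.6 → |·| ≈ 2.7857, ∠ ≈ 68.96°
|H| = 20 · 1 / (2.7857) ≈ 7.1795
Gain = 20 log₁₀(7.1795) ≈ 17.12 dB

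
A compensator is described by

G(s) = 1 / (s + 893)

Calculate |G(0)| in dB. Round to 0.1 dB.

-59.0 dB

G(0) = 1 / 893 ≈ 0.0011198
20 log₁₀(0.0011198) ≈ -59.02 dB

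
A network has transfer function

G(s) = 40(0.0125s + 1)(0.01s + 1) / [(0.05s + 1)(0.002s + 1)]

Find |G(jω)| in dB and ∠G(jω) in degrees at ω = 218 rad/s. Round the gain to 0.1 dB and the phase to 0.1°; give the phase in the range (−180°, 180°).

27.4 dB, 26.9°

At ω = 218 rad/s:
zero (1 + j218·0.0125) = 1 + j2.725 → |·| ≈ 2.9027, ∠ ≈ 69.85°
zero (1 + j218·0.01) = 1 + j2.18 → |·| ≈ 2.3984, ∠ ≈ 65.36°
pole (1 + j218·0.05) = 1 + j10.9 → |·| ≈ 10.946, ∠ ≈ 84.76°
pole (1 + j218·0.002) = 1 + j0.436 → |·| ≈ 1.0909, ∠ ≈ 23.56°
|G| = 40 · 2.9027 · 2.3984 / (10.946 · 1.0909) ≈ 23.321
Gain = 20 log₁₀(23.321) ≈ 27.35 dB
∠G = (69.85° + 65.36°) − (84.76° + 23.56°) = 26.89°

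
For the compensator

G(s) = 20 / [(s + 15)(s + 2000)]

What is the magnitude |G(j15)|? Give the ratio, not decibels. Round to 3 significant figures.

At s = jω = j15:
pole (s+15): 15 + j15 → |·| = √(15²+15²) = √450 ≈ 21.213, ∠ = arctan(15/15) ≈ 45.00°
pole (s+2000): 2000 + j15 → |·| = √(2000²+15²) = √4000225 ≈ 2000.1, ∠ = arctan(15/2000) ≈ 0.43°
|G| = 20 / 42428 ≈ 0.00047139

0.000471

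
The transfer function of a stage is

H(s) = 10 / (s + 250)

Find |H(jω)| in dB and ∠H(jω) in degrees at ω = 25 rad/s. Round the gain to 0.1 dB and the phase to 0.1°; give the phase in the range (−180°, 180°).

At s = jω = j25:
pole (s+250): 250 + j25 → |·| = √(250²+25²) = √63125 ≈ 251.25, ∠ = arctan(25/250) ≈ 5.71°
|H| = 10 / 251.25 ≈ 0.039801
Gain = 20 log₁₀(0.039801) ≈ -28.00 dB
∠H = 0.00° − 5.71° = -5.71°

-28.0 dB, -5.7°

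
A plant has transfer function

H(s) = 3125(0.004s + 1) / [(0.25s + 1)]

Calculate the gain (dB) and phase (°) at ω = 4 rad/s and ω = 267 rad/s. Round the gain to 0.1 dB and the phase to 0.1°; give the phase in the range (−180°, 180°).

At ω = 4 rad/s:
zero (1 + j4·0.004) = 1 + j0.016 → |·| ≈ 1.0001, ∠ ≈ 0.92°
pole (1 + j4·0.25) = 1 + j1 → |·| ≈ 1.4142, ∠ ≈ 45.00°
|H| = 3125 · 1.0001 / (1.4142) ≈ 2210
Gain = 20 log₁₀(2210) ≈ 66.89 dB
∠H = (0.92°) − (45.00°) = -44.08°

At ω = 267 rad/s:
zero (1 + j267·0.004) = 1 + j1.068 → |·| ≈ 1.4631, ∠ ≈ 46.88°
pole (1 + j267·0.25) = 1 + j66.75 → |·| ≈ 66.757, ∠ ≈ 89.14°
|H| = 3125 · 1.4631 / (66.757) ≈ 68.49
Gain = 20 log₁₀(68.49) ≈ 36.71 dB
∠H = (46.88°) − (89.14°) = -42.26°

ω = 4: 66.9 dB, -44.1°; ω = 267: 36.7 dB, -42.3°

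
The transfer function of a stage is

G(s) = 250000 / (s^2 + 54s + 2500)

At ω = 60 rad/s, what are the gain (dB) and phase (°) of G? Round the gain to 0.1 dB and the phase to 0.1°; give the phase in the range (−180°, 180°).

At s = jω = j60:
quadratic: (j60)² + 54·j60 + 2500 = -1100 + j3240 → |·| ≈ 3421.6, ∠ ≈ 108.75°
|G| = 250000 / 3421.6 ≈ 73.065
Gain = 20 log₁₀(73.065) ≈ 37.27 dB
∠G = 0.00° − 108.75° = -108.75°

37.3 dB, -108.8°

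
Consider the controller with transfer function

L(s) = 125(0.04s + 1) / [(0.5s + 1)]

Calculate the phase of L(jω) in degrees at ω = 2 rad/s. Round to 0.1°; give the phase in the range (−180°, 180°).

At ω = 2 rad/s:
zero (1 + j2·0.04) = 1 + j0.08 → |·| ≈ 1.0032, ∠ ≈ 4.57°
pole (1 + j2·0.5) = 1 + j1 → |·| ≈ 1.4142, ∠ ≈ 45.00°
∠L = (4.57°) − (45.00°) = -40.43°

-40.4°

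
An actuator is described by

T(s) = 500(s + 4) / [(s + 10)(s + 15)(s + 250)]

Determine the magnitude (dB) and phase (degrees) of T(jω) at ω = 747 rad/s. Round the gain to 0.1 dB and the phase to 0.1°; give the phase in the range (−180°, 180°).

At s = jω = j747:
zero (s+4): 4 + j747 → |·| = √(4²+747²) = √558025 ≈ 747.01, ∠ = arctan(747/4) ≈ 89.69°
pole (s+10): 10 + j747 → |·| = √(10²+747²) = √558109 ≈ 747.07, ∠ = arctan(747/10) ≈ 89.23°
pole (s+15): 15 + j747 → |·| = √(15²+747²) = √558234 ≈ 747.15, ∠ = arctan(747/15) ≈ 88.85°
pole (s+250): 250 + j747 → |·| = √(250²+747²) = √620509 ≈ 787.72, ∠ = arctan(747/250) ≈ 71.50°
|T| = 500 · 747.01 / 4.3968e+08 ≈ 0.00084949
Gain = 20 log₁₀(0.00084949) ≈ -61.42 dB
∠T = 89.69° − 249.58° = -159.89°

-61.4 dB, -159.9°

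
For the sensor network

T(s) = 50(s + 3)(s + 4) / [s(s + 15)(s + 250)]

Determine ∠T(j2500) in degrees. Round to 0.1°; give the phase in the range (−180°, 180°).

At s = jω = j2500:
zero (s+3): 3 + j2500 → |·| = √(3²+2500²) = √6250009 ≈ 2500, ∠ = arctan(2500/3) ≈ 89.93°
zero (s+4): 4 + j2500 → |·| = √(4²+2500²) = √6250016 ≈ 2500, ∠ = arctan(2500/4) ≈ 89.91°
pole (s+15): 15 + j2500 → |·| = √(15²+2500²) = √6250225 ≈ 2500, ∠ = arctan(2500/15) ≈ 89.66°
pole (s+250): 250 + j2500 → |·| = √(250²+2500²) = √6312500 ≈ 2512.5, ∠ = arctan(2500/250) ≈ 84.29°
pole at origin: |s| = 2500, ∠ = 90.00° (in denominator)
∠T = 179.84° − 263.95° = -84.11°

-84.1°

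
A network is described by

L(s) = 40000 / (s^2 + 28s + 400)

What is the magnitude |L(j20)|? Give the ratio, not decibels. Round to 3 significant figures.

71.4

At s = jω = j20:
quadratic: (j20)² + 28·j20 + 400 = 0 + j560 → |·| ≈ 560, ∠ ≈ 90.00°
|L| = 40000 / 560 ≈ 71.429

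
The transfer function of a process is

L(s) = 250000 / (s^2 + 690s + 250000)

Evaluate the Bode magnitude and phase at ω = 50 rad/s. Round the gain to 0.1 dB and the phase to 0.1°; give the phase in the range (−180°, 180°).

0.0 dB, -7.9°

At s = jω = j50:
quadratic: (j50)² + 690·j50 + 250000 = 247500 + j34500 → |·| ≈ 2.4989e+05, ∠ ≈ 7.94°
|L| = 250000 / 2.4989e+05 ≈ 1.0004
Gain = 20 log₁₀(1.0004) ≈ 0.00 dB
∠L = 0.00° − 7.94° = -7.94°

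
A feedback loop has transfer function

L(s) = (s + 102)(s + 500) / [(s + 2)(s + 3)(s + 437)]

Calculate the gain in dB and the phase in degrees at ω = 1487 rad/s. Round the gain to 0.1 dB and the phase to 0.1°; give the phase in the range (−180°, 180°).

At s = jω = j1487:
zero (s+102): 102 + j1487 → |·| = √(102²+1487²) = √2221573 ≈ 1490.5, ∠ = arctan(1487/102) ≈ 86.08°
zero (s+500): 500 + j1487 → |·| = √(500²+1487²) = √2461169 ≈ 1568.8, ∠ = arctan(1487/500) ≈ 71.41°
pole (s+2): 2 + j1487 → |·| = √(2²+1487²) = √2211173 ≈ 1487, ∠ = arctan(1487/2) ≈ 89.92°
pole (s+3): 3 + j1487 → |·| = √(3²+1487²) = √2211178 ≈ 1487, ∠ = arctan(1487/3) ≈ 89.88°
pole (s+437): 437 + j1487 → |·| = √(437²+1487²) = √2402138 ≈ 1549.9, ∠ = arctan(1487/437) ≈ 73.62°
|L| = 1 · 2.3383e+06 / 3.4271e+09 ≈ 0.0006823
Gain = 20 log₁₀(0.0006823) ≈ -63.32 dB
∠L = 157.49° − 253.42° = -95.93°

-63.3 dB, -95.9°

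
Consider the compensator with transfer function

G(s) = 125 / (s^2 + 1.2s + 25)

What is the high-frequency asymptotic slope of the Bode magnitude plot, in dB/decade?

Each pole contributes −20 dB/decade at high frequency; each zero contributes +20 dB/decade.
Net: 0 zero(s) − 2 pole(s) → -40 dB/decade.

-40 dB/decade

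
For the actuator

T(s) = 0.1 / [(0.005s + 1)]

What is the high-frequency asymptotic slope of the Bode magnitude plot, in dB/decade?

-20 dB/decade

Each pole contributes −20 dB/decade at high frequency; each zero contributes +20 dB/decade.
Net: 0 zero(s) − 1 pole(s) → -20 dB/decade.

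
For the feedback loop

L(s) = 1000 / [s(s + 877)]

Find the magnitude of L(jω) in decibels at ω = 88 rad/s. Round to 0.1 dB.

-37.8 dB

At s = jω = j88:
pole (s+877): 877 + j88 → |·| = √(877²+88²) = √776873 ≈ 881.4, ∠ = arctan(88/877) ≈ 5.73°
pole at origin: |s| = 88, ∠ = 90.00° (in denominator)
|L| = 1000 / 77563 ≈ 0.012893
Gain = 20 log₁₀(0.012893) ≈ -37.79 dB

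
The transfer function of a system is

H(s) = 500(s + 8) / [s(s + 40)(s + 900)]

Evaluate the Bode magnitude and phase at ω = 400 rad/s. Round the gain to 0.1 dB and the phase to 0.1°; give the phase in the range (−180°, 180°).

At s = jω = j400:
zero (s+8): 8 + j400 → |·| = √(8²+400²) = √160064 ≈ 400.08, ∠ = arctan(400/8) ≈ 88.85°
pole (s+40): 40 + j400 → |·| = √(40²+400²) = √161600 ≈ 402, ∠ = arctan(400/40) ≈ 84.29°
pole (s+900): 900 + j400 → |·| = √(900²+400²) = √970000 ≈ 984.89, ∠ = arctan(400/900) ≈ 23.96°
pole at origin: |s| = 400, ∠ = 90.00° (in denominator)
|H| = 500 · 400.08 / 1.5837e+08 ≈ 0.0012631
Gain = 20 log₁₀(0.0012631) ≈ -57.97 dB
∠H = 88.85° − 198.25° = -109.40°

-58.0 dB, -109.4°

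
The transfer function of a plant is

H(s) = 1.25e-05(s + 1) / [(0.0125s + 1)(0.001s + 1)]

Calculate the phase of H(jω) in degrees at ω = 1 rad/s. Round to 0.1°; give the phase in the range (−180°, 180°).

44.2°

At ω = 1 rad/s:
zero (1 + j1·1) = 1 + j1 → |·| ≈ 1.4142, ∠ ≈ 45.00°
pole (1 + j1·0.0125) = 1 + j0.0125 → |·| ≈ 1.0001, ∠ ≈ 0.72°
pole (1 + j1·0.001) = 1 + j0.001 → |·| ≈ 1, ∠ ≈ 0.06°
∠H = (45.00°) − (0.72° + 0.06°) = 44.22°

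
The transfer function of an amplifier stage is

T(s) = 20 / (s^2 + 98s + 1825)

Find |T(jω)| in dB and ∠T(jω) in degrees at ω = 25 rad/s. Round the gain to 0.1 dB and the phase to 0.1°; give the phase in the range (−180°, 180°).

Substitute s = j25:
Numerator: 20 = 20 + j0
Denominator: (j25)^2 + 98(j25) + 1825 = 1200 + j2450
|N| = √(20² + 0²) ≈ 20, ∠N ≈ 0.00°
|D| = √(1200² + 2450²) ≈ 2728.1, ∠D ≈ 63.90°
|T| = 20 / 2728.1 ≈ 0.0073311
Gain = 20 log₁₀(0.0073311) ≈ -42.70 dB
∠T = 0.00° − 63.90° = -63.90°

-42.7 dB, -63.9°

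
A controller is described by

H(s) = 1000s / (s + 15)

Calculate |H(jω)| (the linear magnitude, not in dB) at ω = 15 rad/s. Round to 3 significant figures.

707

At s = jω = j15:
zero at origin: s = j15 → |·| = 15, ∠ = 90.00°
pole (s+15): 15 + j15 → |·| = √(15²+15²) = √450 ≈ 21.213, ∠ = arctan(15/15) ≈ 45.00°
|H| = 1000 · 15 / 21.213 ≈ 707.11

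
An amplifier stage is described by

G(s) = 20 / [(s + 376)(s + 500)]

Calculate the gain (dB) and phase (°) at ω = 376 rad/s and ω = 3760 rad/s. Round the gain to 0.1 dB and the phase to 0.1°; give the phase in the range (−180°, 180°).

At s = jω = j376:
pole (s+376): 376 + j376 → |·| = √(376²+376²) = √282752 ≈ 531.74, ∠ = arctan(376/376) ≈ 45.00°
pole (s+500): 500 + j376 → |·| = √(500²+376²) = √391376 ≈ 625.6, ∠ = arctan(376/500) ≈ 36.94°
|G| = 20 / 3.3266e+05 ≈ 6.0121e-05
Gain = 20 log₁₀(6.0121e-05) ≈ -84.42 dB
∠G = 0.00° − 81.94° = -81.94°

At s = jω = j3760:
pole (s+376): 376 + j3760 → |·| = √(376²+3760²) = √14278976 ≈ 3778.8, ∠ = arctan(3760/376) ≈ 84.29°
pole (s+500): 500 + j3760 → |·| = √(500²+3760²) = √14387600 ≈ 3793.1, ∠ = arctan(3760/500) ≈ 82.43°
|G| = 20 / 1.4333e+07 ≈ 1.3954e-06
Gain = 20 log₁₀(1.3954e-06) ≈ -117.11 dB
∠G = 0.00° − 166.72° = -166.72°

ω = 376: -84.4 dB, -81.9°; ω = 3760: -117.1 dB, -166.7°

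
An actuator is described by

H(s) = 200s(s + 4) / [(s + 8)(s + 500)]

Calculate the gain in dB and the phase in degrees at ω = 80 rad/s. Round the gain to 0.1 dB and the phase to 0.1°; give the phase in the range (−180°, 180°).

At s = jω = j80:
zero (s+4): 4 + j80 → |·| = √(4²+80²) = √6416 ≈ 80.1, ∠ = arctan(80/4) ≈ 87.14°
zero at origin: s = j80 → |·| = 80, ∠ = 90.00°
pole (s+8): 8 + j80 → |·| = √(8²+80²) = √6464 ≈ 80.399, ∠ = arctan(80/8) ≈ 84.29°
pole (s+500): 500 + j80 → |·| = √(500²+80²) = √256400 ≈ 506.36, ∠ = arctan(80/500) ≈ 9.09°
|H| = 200 · 6408 / 40711 ≈ 31.48
Gain = 20 log₁₀(31.48) ≈ 29.96 dB
∠H = 177.14° − 93.38° = 83.76°

30.0 dB, 83.8°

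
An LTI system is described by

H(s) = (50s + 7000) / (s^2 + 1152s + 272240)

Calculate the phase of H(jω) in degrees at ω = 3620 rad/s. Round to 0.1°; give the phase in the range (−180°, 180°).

-74.2°

Substitute s = j3620:
Numerator: 50(j3620) + 7000 = 7000 + j181000
Denominator: (j3620)^2 + 1152(j3620) + 272240 = -12832160 + j4170240
|N| = √(7000² + 181000²) ≈ 1.8114e+05, ∠N ≈ 87.79°
|D| = √(12832160² + 4170240²) ≈ 1.3493e+07, ∠D ≈ 162.00°
∠H = 87.79° − 162.00° = -74.21°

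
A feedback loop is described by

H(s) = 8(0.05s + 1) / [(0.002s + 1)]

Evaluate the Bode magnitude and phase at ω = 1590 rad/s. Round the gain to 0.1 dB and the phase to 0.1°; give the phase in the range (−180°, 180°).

At ω = 1590 rad/s:
zero (1 + j1590·0.05) = 1 + j79.5 → |·| ≈ 79.506, ∠ ≈ 89.28°
pole (1 + j1590·0.002) = 1 + j3.18 → |·| ≈ 3.3335, ∠ ≈ 72.54°
|H| = 8 · 79.506 / (3.3335) ≈ 190.8
Gain = 20 log₁₀(190.8) ≈ 45.61 dB
∠H = (89.28°) − (72.54°) = 16.74°

45.6 dB, 16.7°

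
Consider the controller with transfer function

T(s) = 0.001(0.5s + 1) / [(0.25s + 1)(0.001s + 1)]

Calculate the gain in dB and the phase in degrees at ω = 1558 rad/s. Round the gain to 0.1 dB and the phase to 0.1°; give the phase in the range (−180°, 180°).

-59.3 dB, -57.2°

At ω = 1558 rad/s:
zero (1 + j1558·0.5) = 1 + j779 → |·| ≈ 779, ∠ ≈ 89.93°
pole (1 + j1558·0.25) = 1 + j389.5 → |·| ≈ 389.5, ∠ ≈ 89.85°
pole (1 + j1558·0.001) = 1 + j1.558 → |·| ≈ 1.8513, ∠ ≈ 57.31°
|T| = 0.001 · 779 / (389.5 · 1.8513) ≈ 0.0010803
Gain = 20 log₁₀(0.0010803) ≈ -59.33 dB
∠T = (89.93°) − (89.85° + 57.31°) = -57.23°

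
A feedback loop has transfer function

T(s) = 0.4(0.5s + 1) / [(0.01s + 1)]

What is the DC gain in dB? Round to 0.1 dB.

-8.0 dB

T(0) = 0.4 · 1 / 1 = 0.4
20 log₁₀(0.4) ≈ -7.96 dB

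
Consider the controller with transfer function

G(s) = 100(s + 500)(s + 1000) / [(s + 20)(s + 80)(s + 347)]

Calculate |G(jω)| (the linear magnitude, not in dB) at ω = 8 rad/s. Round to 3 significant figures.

83.2

At s = jω = j8:
zero (s+500): 500 + j8 → |·| = √(500²+8²) = √250064 ≈ 500.06, ∠ = arctan(8/500) ≈ 0.92°
zero (s+1000): 1000 + j8 → |·| = √(1000²+8²) = √1000064 ≈ 1000, ∠ = arctan(8/1000) ≈ 0.46°
pole (s+20): 20 + j8 → |·| = √(20²+8²) = √464 ≈ 21.541, ∠ = arctan(8/20) ≈ 21.80°
pole (s+80): 80 + j8 → |·| = √(80²+8²) = √6464 ≈ 80.399, ∠ = arctan(8/80) ≈ 5.71°
pole (s+347): 347 + j8 → |·| = √(347²+8²) = √120473 ≈ 347.09, ∠ = arctan(8/347) ≈ 1.32°
|G| = 100 · 5.0006e+05 / 6.0112e+05 ≈ 83.188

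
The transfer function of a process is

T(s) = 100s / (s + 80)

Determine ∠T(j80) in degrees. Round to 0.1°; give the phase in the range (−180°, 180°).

45.0°

At s = jω = j80:
zero at origin: s = j80 → |·| = 80, ∠ = 90.00°
pole (s+80): 80 + j80 → |·| = √(80²+80²) = √12800 ≈ 113.14, ∠ = arctan(80/80) ≈ 45.00°
∠T = 90.00° − 45.00° = 45.00°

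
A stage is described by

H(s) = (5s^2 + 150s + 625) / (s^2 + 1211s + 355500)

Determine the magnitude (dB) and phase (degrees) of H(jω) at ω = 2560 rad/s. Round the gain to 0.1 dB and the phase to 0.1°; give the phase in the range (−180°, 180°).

13.5 dB, 25.9°

Substitute s = j2560:
Numerator: 5(j2560)^2 + 150(j2560) + 625 = -32767375 + j384000
Denominator: (j2560)^2 + 1211(j2560) + 355500 = -6198100 + j3100160
|N| = √(32767375² + 384000²) ≈ 3.277e+07, ∠N ≈ 179.33°
|D| = √(6198100² + 3100160²) ≈ 6.9302e+06, ∠D ≈ 153.43°
|H| = 3.277e+07 / 6.9302e+06 ≈ 4.7286
Gain = 20 log₁₀(4.7286) ≈ 13.49 dB
∠H = 179.33° − 153.43° = 25.90°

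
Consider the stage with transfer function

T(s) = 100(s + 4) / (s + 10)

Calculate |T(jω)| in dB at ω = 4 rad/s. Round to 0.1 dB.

At s = jω = j4:
zero (s+4): 4 + j4 → |·| = √(4²+4²) = √32 ≈ 5.6569, ∠ = arctan(4/4) ≈ 45.00°
pole (s+10): 10 + j4 → |·| = √(10²+4²) = √116 ≈ 10.77, ∠ = arctan(4/10) ≈ 21.80°
|T| = 100 · 5.6569 / 10.77 ≈ 52.525
Gain = 20 log₁₀(52.525) ≈ 34.41 dB

34.4 dB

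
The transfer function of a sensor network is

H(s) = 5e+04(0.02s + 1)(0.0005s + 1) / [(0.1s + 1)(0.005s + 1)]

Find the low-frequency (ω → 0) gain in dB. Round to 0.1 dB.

94.0 dB

H(0) = 5e+04 · 1 / 1 = 50000
20 log₁₀(50000) ≈ 93.98 dB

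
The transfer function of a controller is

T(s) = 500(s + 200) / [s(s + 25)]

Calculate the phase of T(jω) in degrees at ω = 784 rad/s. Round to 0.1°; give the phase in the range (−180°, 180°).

At s = jω = j784:
zero (s+200): 200 + j784 → |·| = √(200²+784²) = √654656 ≈ 809.11, ∠ = arctan(784/200) ≈ 75.69°
pole (s+25): 25 + j784 → |·| = √(25²+784²) = √615281 ≈ 784.4, ∠ = arctan(784/25) ≈ 88.17°
pole at origin: |s| = 784, ∠ = 90.00° (in denominator)
∠T = 75.69° − 178.17° = -102.48°

-102.5°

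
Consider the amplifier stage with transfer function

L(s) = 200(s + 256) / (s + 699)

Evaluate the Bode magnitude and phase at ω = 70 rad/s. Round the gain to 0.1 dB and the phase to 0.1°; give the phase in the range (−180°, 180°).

37.6 dB, 9.6°

At s = jω = j70:
zero (s+256): 256 + j70 → |·| = √(256²+70²) = √70436 ≈ 265.4, ∠ = arctan(70/256) ≈ 15.29°
pole (s+699): 699 + j70 → |·| = √(699²+70²) = √493501 ≈ 702.5, ∠ = arctan(70/699) ≈ 5.72°
|L| = 200 · 265.4 / 702.5 ≈ 75.559
Gain = 20 log₁₀(75.559) ≈ 37.57 dB
∠L = 15.29° − 5.72° = 9.57°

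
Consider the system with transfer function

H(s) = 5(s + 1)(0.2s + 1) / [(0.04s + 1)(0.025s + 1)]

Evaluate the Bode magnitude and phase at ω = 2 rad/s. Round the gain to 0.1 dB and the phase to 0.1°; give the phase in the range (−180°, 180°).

21.6 dB, 77.8°

At ω = 2 rad/s:
zero (1 + j2·1) = 1 + j2 → |·| ≈ 2.2361, ∠ ≈ 63.43°
zero (1 + j2·0.2) = 1 + j0.4 → |·| ≈ 1.077, ∠ ≈ 21.80°
pole (1 + j2·0.04) = 1 + j0.08 → |·| ≈ 1.0032, ∠ ≈ 4.57°
pole (1 + j2·0.025) = 1 + j0.05 → |·| ≈ 1.0012, ∠ ≈ 2.86°
|H| = 5 · 2.2361 · 1.077 / (1.0032 · 1.0012) ≈ 11.989
Gain = 20 log₁₀(11.989) ≈ 21.58 dB
∠H = (63.43° + 21.80°) − (4.57° + 2.86°) = 77.80°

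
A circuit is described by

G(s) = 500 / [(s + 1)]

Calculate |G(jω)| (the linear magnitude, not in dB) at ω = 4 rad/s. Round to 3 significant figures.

121

At ω = 4 rad/s:
pole (1 + j4·1) = 1 + j4 → |·| ≈ 4.1231, ∠ ≈ 75.96°
|G| = 500 · 1 / (4.1231) ≈ 121.27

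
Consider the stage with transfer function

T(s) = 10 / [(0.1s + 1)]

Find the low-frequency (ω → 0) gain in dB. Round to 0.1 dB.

T(0) = 10 · 1 / 1 = 10
20 log₁₀(10) ≈ 20.00 dB

20.0 dB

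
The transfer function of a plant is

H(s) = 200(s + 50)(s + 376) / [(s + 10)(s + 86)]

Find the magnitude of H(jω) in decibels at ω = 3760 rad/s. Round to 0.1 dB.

46.1 dB

At s = jω = j3760:
zero (s+50): 50 + j3760 → |·| = √(50²+3760²) = √14140100 ≈ 3760.3, ∠ = arctan(3760/50) ≈ 89.24°
zero (s+376): 376 + j3760 → |·| = √(376²+3760²) = √14278976 ≈ 3778.8, ∠ = arctan(3760/376) ≈ 84.29°
pole (s+10): 10 + j3760 → |·| = √(10²+3760²) = √14137700 ≈ 3760, ∠ = arctan(3760/10) ≈ 89.85°
pole (s+86): 86 + j3760 → |·| = √(86²+3760²) = √14144996 ≈ 3761, ∠ = arctan(3760/86) ≈ 88.69°
|H| = 200 · 1.4209e+07 / 1.4141e+07 ≈ 200.96
Gain = 20 log₁₀(200.96) ≈ 46.06 dB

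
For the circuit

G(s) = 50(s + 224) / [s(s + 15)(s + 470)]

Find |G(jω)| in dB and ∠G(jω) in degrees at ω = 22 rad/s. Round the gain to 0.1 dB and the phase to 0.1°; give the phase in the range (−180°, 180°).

At s = jω = j22:
zero (s+224): 224 + j22 → |·| = √(224²+22²) = √50660 ≈ 225.08, ∠ = arctan(22/224) ≈ 5.61°
pole (s+15): 15 + j22 → |·| = √(15²+22²) = √709 ≈ 26.627, ∠ = arctan(22/15) ≈ 55.71°
pole (s+470): 470 + j22 → |·| = √(470²+22²) = √221384 ≈ 470.51, ∠ = arctan(22/470) ≈ 2.68°
pole at origin: |s| = 22, ∠ = 90.00° (in denominator)
|G| = 50 · 225.08 / 2.7562e+05 ≈ 0.040832
Gain = 20 log₁₀(0.040832) ≈ -27.78 dB
∠G = 5.61° − 148.39° = -142.78°

-27.8 dB, -142.8°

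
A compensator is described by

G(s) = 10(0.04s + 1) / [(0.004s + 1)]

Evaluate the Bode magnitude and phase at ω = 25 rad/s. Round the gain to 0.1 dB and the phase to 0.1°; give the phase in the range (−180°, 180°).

At ω = 25 rad/s:
zero (1 + j25·0.04) = 1 + j1 → |·| ≈ 1.4142, ∠ ≈ 45.00°
pole (1 + j25·0.004) = 1 + j0.1 → |·| ≈ 1.005, ∠ ≈ 5.71°
|G| = 10 · 1.4142 / (1.005) ≈ 14.072
Gain = 20 log₁₀(14.072) ≈ 22.97 dB
∠G = (45.00°) − (5.71°) = 39.29°

23.0 dB, 39.3°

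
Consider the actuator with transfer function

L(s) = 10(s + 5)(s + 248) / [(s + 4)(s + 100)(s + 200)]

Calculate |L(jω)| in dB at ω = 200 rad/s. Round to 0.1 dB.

At s = jω = j200:
zero (s+5): 5 + j200 → |·| = √(5²+200²) = √40025 ≈ 200.06, ∠ = arctan(200/5) ≈ 88.57°
zero (s+248): 248 + j200 → |·| = √(248²+200²) = √101504 ≈ 318.6, ∠ = arctan(200/248) ≈ 38.88°
pole (s+4): 4 + j200 → |·| = √(4²+200²) = √40016 ≈ 200.04, ∠ = arctan(200/4) ≈ 88.85°
pole (s+100): 100 + j200 → |·| = √(100²+200²) = √50000 ≈ 223.61, ∠ = arctan(200/100) ≈ 63.43°
pole (s+200): 200 + j200 → |·| = √(200²+200²) = √80000 ≈ 282.84, ∠ = arctan(200/200) ≈ 45.00°
|L| = 10 · 63739 / 1.2652e+07 ≈ 0.050379
Gain = 20 log₁₀(0.050379) ≈ -25.96 dB

-26.0 dB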